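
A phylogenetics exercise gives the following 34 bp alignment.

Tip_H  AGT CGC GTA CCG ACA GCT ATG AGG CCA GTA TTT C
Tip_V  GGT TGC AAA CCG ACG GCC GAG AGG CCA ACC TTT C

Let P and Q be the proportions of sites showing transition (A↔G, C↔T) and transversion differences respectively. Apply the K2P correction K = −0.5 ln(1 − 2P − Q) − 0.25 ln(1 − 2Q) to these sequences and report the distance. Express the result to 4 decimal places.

Differing sites — 1:A/G (Ti); 4:C/T (Ti); 7:G/A (Ti); 8:T/A (Tv); 15:A/G (Ti); 18:T/C (Ti); 19:A/G (Ti); 20:T/A (Tv); 28:G/A (Ti); 29:T/C (Ti); 30:A/C (Tv).
Of the 11 differences, 8 transitions and 3 transversions over 34 sites: P = 8/34 = 0.235294, Q = 3/34 = 0.088235.
d = −0.5·ln(0.441177) − 0.25·ln(0.823530) = −0.5·(-0.818309) − 0.25·(-0.194155) = 0.4577.

0.4577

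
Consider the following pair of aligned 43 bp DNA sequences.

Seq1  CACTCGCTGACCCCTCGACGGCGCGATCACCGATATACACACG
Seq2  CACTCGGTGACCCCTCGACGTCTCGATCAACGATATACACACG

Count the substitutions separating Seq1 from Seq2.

4

The sequences differ at positions 7 (C/G), 21 (G/T), 23 (G/T), 30 (C/A).
That gives 4 mismatches out of 43 aligned sites, so the Hamming distance is 4.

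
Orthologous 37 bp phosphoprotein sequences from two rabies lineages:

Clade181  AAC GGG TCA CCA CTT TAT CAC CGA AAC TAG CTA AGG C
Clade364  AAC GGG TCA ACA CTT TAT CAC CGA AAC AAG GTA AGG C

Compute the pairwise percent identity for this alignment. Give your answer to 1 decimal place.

91.9%

The sequences differ at positions 10 (C/A), 28 (T/A), 31 (C/G).
34 of the 37 sites match, so the percent identity is 34/37 × 100 = 91.9%.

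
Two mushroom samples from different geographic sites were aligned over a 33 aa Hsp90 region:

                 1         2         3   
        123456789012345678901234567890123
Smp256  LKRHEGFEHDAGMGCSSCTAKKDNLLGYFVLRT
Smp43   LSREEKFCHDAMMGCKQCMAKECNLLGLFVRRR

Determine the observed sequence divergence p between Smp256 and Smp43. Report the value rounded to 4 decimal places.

Differing sites — 2:K/S; 4:H/E; 6:G/K; 8:E/C; 12:G/M; 16:S/K; 17:S/Q; 19:T/M; 22:K/E; 23:D/C; 28:Y/L; 31:L/R; 33:T/R.
There are 13 differences over 33 sites, so p = 13/33 = 0.3939.

0.3939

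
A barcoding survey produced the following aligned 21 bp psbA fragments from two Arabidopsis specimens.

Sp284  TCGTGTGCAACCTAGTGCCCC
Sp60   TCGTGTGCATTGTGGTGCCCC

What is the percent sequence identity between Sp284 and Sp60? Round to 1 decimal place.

Differing sites — 10:A/T; 11:C/T; 12:C/G; 14:A/G.
17 of the 21 sites match, so the percent identity is 17/21 × 100 = 81.0%.

81.0%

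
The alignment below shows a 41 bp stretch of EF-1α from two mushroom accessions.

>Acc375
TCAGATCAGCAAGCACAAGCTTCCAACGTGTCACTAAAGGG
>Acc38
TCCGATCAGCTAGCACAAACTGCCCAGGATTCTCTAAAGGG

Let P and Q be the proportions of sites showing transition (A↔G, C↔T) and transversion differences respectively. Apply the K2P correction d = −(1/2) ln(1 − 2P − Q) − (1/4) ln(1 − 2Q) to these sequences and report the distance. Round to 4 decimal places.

Mismatches occur at site 3 (A→C, transversion), site 11 (A→T, transversion), site 19 (G→A, transition), site 22 (T→G, transversion), site 25 (A→C, transversion), site 27 (C→G, transversion), site 29 (T→A, transversion), site 30 (G→T, transversion), site 33 (A→T, transversion).
Of the 9 differences, 1 transition and 8 transversions over 41 sites: P = 1/41 = 0.024390, Q = 8/41 = 0.195122.
d = −0.5·ln(0.756098) − 0.25·ln(0.609756) = −0.5·(-0.279584) − 0.25·(-0.494696) = 0.2635.

0.2635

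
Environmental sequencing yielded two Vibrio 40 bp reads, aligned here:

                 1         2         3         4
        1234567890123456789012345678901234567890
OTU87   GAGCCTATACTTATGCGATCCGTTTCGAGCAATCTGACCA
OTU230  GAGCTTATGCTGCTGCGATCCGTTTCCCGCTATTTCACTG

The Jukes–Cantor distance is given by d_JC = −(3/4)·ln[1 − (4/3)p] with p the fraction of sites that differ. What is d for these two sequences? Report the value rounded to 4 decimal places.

The sequences differ at positions 5 (C/T), 9 (A/G), 12 (T/G), 13 (A/C), 27 (G/C), 28 (A/C), 31 (A/T), 34 (C/T), 36 (G/C), 39 (C/T), 40 (A/G).
p = 11/40 = 0.275000.
d = −0.75 · ln(1 − (4/3)·0.275000) = −0.75 · ln(0.633333) = −0.75 · (-0.456759) = 0.3426.

0.3426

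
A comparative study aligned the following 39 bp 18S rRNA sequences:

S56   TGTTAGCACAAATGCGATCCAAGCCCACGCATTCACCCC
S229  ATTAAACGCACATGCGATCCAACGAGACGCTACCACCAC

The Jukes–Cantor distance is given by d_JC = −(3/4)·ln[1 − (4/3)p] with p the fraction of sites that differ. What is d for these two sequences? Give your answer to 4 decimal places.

The sequences differ at positions 1 (T/A), 2 (G/T), 4 (T/A), 6 (G/A), 8 (A/G), 11 (A/C), 23 (G/C), 24 (C/G), 25 (C/A), 26 (C/G), 31 (A/T), 32 (T/A), 33 (T/C), 38 (C/A).
p = 14/39 = 0.358974.
d = −0.75 · ln(1 − (4/3)·0.358974) = −0.75 · ln(0.521368) = −0.75 · (-0.651299) = 0.4885.

0.4885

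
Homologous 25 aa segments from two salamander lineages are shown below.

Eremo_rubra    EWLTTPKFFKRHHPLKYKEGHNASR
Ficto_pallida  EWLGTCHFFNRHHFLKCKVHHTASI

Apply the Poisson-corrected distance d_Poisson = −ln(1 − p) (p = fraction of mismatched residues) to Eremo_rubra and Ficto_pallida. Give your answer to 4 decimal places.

0.5108

The sequences differ at positions 4 (T/G), 6 (P/C), 7 (K/H), 10 (K/N), 14 (P/F), 17 (Y/C), 19 (E/V), 20 (G/H), 22 (N/T), 25 (R/I).
p = 10/25 = 0.400000.
d = −ln(1 − 0.400000) = −ln(0.600000) = 0.5108.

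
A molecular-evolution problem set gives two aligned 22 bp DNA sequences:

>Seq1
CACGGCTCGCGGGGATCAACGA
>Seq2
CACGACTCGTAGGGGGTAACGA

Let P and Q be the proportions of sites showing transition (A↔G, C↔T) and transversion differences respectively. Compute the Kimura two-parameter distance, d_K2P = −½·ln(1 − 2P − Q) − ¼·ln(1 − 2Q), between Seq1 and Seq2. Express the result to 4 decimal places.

The sequences differ at positions 5 (G/A, transition), 10 (C/T, transition), 11 (G/A, transition), 15 (A/G, transition), 16 (T/G, transversion), 17 (C/T, transition).
Of the 6 differences, 5 transitions and 1 transversion over 22 sites: P = 5/22 = 0.227273, Q = 1/22 = 0.045455.
d = −0.5·ln(0.499999) − 0.25·ln(0.909090) = −0.5·(-0.693149) − 0.25·(-0.095311) = 0.3704.

0.3704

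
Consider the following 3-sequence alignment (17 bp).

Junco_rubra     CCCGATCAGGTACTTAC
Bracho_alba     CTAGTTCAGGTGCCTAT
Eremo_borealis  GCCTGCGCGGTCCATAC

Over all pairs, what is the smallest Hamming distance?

Pairwise Hamming distances:
  Junco_rubra vs Bracho_alba: 6
  Junco_rubra vs Eremo_borealis: 8
  Bracho_alba vs Eremo_borealis: 11
The smallest is 6, between Junco_rubra and Bracho_alba.

6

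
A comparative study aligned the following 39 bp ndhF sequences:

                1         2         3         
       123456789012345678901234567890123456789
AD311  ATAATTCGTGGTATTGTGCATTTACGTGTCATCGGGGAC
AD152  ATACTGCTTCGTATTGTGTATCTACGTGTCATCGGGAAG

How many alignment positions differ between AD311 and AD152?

8

Differing sites — 4:A/C; 6:T/G; 8:G/T; 10:G/C; 19:C/T; 22:T/C; 37:G/A; 39:C/G.
That gives 8 mismatches out of 39 aligned sites, so the Hamming distance is 8.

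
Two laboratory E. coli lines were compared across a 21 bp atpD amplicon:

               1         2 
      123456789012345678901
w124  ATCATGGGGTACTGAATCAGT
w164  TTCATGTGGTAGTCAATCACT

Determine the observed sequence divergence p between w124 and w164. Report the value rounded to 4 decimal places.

0.2381

The sequences differ at positions 1 (A/T), 7 (G/T), 12 (C/G), 14 (G/C), 20 (G/C).
There are 5 differences over 21 sites, so p = 5/21 = 0.2381.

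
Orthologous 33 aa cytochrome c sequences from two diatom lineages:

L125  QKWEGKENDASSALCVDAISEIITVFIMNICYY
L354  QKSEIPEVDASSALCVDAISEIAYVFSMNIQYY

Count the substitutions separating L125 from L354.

Mismatches occur at site 3 (W→S), site 5 (G→I), site 6 (K→P), site 8 (N→V), site 23 (I→A), site 24 (T→Y), site 27 (I→S), site 31 (C→Q).
That gives 8 mismatches out of 33 aligned sites, so the Hamming distance is 8.

8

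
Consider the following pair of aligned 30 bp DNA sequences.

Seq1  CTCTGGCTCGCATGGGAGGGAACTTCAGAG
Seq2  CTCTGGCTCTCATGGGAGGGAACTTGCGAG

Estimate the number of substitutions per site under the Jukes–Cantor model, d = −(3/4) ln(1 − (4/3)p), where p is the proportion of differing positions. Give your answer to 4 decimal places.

Mismatches occur at site 10 (G↔T), site 26 (C↔G), site 27 (A↔C).
p = 3/30 = 0.100000.
d = −0.75 · ln(1 − (4/3)·0.100000) = −0.75 · ln(0.866667) = −0.75 · (-0.143100) = 0.1073.

0.1073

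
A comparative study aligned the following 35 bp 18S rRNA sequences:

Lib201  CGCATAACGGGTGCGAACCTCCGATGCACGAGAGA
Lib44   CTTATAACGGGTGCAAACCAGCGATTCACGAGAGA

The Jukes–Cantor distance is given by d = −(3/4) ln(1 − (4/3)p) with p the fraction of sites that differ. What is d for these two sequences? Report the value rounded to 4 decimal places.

Mismatches occur at site 2 (G↔T), site 3 (C↔T), site 15 (G↔A), site 20 (T↔A), site 21 (C↔G), site 26 (G↔T).
p = 6/35 = 0.171429.
d = −0.75 · ln(1 − (4/3)·0.171429) = −0.75 · ln(0.771428) = −0.75 · (-0.259512) = 0.1946.

0.1946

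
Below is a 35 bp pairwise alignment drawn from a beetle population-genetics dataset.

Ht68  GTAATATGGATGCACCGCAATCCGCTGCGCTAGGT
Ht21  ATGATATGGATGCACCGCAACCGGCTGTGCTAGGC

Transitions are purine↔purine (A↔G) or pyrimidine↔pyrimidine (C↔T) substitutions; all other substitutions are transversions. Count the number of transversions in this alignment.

The sequences differ at positions 1 (G/A, transition), 3 (A/G, transition), 21 (T/C, transition), 23 (C/G, transversion), 28 (C/T, transition), 35 (T/C, transition).
Of the 6 differences, 5 transitions and 1 transversion, so the answer is 1.

1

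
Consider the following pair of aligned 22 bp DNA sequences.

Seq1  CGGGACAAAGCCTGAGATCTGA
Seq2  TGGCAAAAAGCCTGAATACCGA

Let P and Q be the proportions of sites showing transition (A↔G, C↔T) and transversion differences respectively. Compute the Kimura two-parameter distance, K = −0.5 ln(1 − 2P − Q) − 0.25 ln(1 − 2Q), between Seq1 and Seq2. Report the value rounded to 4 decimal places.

The sequences differ at positions 1 (C/T, transition), 4 (G/C, transversion), 6 (C/A, transversion), 16 (G/A, transition), 17 (A/T, transversion), 18 (T/A, transversion), 20 (T/C, transition).
Of the 7 differences, 3 transitions and 4 transversions over 22 sites: P = 3/22 = 0.136364, Q = 4/22 = 0.181818.
d = −0.5·ln(0.545454) − 0.25·ln(0.636364) = −0.5·(-0.606137) − 0.25·(-0.451985) = 0.4161.

0.4161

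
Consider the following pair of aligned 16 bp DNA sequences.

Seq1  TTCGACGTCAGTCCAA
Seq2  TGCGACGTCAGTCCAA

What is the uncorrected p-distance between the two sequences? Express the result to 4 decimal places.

The sequences differ at position 2 (T/G).
There are 1 differences over 16 sites, so p = 1/16 = 0.0625.

0.0625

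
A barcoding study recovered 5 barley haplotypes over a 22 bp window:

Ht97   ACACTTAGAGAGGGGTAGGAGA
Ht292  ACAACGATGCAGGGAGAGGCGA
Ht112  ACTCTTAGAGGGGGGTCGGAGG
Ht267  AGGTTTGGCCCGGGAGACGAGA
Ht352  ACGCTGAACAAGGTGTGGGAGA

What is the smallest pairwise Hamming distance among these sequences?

Pairwise Hamming distances:
  Ht97 vs Ht292: 9
  Ht97 vs Ht112: 4
  Ht97 vs Ht267: 10
  Ht97 vs Ht352: 7
  Ht292 vs Ht112: 13
  Ht292 vs Ht267: 11
  Ht292 vs Ht352: 11
  Ht112 vs Ht267: 12
  Ht112 vs Ht352: 9
  Ht267 vs Ht352: 12
The smallest is 4, between Ht97 and Ht112.

4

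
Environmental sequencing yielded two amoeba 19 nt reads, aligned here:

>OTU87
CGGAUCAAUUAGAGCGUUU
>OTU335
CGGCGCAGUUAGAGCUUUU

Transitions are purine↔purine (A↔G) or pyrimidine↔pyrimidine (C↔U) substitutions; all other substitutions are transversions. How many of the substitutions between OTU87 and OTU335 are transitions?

Differing sites — 4:A/C (Tv); 5:U/G (Tv); 8:A/G (Ti); 16:G/U (Tv).
Of the 4 differences, 1 transition and 3 transversions, so the answer is 1.

1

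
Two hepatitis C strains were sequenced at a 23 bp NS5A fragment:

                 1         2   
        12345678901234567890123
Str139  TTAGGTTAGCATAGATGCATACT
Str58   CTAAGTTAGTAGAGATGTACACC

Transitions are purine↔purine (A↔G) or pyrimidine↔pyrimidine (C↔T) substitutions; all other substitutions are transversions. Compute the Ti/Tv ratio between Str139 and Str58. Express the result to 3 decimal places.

6.000

The sequences differ at positions 1 (T/C, transition), 4 (G/A, transition), 10 (C/T, transition), 12 (T/G, transversion), 18 (C/T, transition), 20 (T/C, transition), 23 (T/C, transition).
Of the 7 differences, 6 transitions and 1 transversion, so Ti/Tv = 6/1 = 6.000.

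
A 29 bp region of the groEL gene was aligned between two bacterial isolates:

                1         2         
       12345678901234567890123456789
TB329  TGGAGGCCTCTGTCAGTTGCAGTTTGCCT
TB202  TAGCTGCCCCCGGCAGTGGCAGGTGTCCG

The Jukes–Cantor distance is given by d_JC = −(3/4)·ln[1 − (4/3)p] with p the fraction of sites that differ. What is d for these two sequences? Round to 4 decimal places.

0.5285

Differing sites — 2:G/A; 4:A/C; 5:G/T; 9:T/C; 11:T/C; 13:T/G; 18:T/G; 23:T/G; 25:T/G; 26:G/T; 29:T/G.
p = 11/29 = 0.379310.
d = −0.75 · ln(1 − (4/3)·0.379310) = −0.75 · ln(0.494253) = −0.75 · (-0.704708) = 0.5285.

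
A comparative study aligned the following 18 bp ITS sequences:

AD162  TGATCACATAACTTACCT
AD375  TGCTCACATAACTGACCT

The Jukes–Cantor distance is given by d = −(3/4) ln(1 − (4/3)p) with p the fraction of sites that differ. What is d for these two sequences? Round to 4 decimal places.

0.1203

Differing sites — 3:A/C; 14:T/G.
p = 2/18 = 0.111111.
d = −0.75 · ln(1 − (4/3)·0.111111) = −0.75 · ln(0.851852) = −0.75 · (-0.160342) = 0.1203.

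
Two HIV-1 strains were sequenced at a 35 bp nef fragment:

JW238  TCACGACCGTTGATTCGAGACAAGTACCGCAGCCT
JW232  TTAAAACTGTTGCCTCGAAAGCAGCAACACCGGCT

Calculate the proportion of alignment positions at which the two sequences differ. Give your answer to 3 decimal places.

0.400

The sequences differ at positions 2 (C/T), 4 (C/A), 5 (G/A), 8 (C/T), 13 (A/C), 14 (T/C), 19 (G/A), 21 (C/G), 22 (A/C), 25 (T/C), 27 (C/A), 29 (G/A), 31 (A/C), 33 (C/G).
There are 14 differences over 35 sites, so p = 14/35 = 0.400.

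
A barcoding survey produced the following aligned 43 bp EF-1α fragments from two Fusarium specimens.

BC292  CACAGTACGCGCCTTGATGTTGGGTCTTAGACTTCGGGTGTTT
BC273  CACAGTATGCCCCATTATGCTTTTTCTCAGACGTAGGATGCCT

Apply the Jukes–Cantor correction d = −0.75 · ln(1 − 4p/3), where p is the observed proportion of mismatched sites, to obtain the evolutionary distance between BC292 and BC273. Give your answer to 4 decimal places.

0.4270

The sequences differ at positions 8 (C/T), 11 (G/C), 14 (T/A), 16 (G/T), 20 (T/C), 22 (G/T), 23 (G/T), 24 (G/T), 28 (T/C), 33 (T/G), 35 (C/A), 38 (G/A), 41 (T/C), 42 (T/C).
p = 14/43 = 0.325581.
d = −0.75 · ln(1 − (4/3)·0.325581) = −0.75 · ln(0.565892) = −0.75 · (-0.569352) = 0.4270.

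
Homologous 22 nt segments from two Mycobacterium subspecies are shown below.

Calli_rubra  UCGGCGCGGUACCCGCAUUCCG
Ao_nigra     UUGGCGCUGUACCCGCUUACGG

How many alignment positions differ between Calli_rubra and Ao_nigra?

5

Mismatches occur at site 2 (C↔U), site 8 (G↔U), site 17 (A↔U), site 19 (U↔A), site 21 (C↔G).
That gives 5 mismatches out of 22 aligned sites, so the Hamming distance is 5.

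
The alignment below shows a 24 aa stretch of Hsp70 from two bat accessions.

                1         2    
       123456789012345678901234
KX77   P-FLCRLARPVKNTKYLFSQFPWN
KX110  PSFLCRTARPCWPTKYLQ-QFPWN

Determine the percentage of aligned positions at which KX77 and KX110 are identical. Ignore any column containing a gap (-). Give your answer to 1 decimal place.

Excluding the 2 gap columns leaves 22 comparable sites.
Mismatches occur at site 7 (L↔T), site 11 (V↔C), site 12 (K↔W), site 13 (N↔P), site 18 (F↔Q).
17 of the 22 comparable sites match, so the percent identity is 17/22 × 100 = 77.3%.

77.3%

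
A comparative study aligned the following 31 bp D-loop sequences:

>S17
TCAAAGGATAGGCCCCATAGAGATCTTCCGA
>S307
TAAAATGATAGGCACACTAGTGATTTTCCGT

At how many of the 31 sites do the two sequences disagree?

Differing sites — 2:C/A; 6:G/T; 14:C/A; 16:C/A; 17:A/C; 21:A/T; 25:C/T; 31:A/T.
That gives 8 mismatches out of 31 aligned sites, so the Hamming distance is 8.

8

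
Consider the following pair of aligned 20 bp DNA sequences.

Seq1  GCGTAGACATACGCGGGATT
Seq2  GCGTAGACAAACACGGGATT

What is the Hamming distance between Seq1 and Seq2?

2

Differing sites — 10:T/A; 13:G/A.
That gives 2 mismatches out of 20 aligned sites, so the Hamming distance is 2.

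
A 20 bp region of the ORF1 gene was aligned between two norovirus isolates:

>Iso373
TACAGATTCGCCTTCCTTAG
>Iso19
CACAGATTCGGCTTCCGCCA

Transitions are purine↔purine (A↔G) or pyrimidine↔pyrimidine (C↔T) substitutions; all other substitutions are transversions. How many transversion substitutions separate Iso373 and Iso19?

Mismatches occur at site 1 (T↔C, transition), site 11 (C↔G, transversion), site 17 (T↔G, transversion), site 18 (T↔C, transition), site 19 (A↔C, transversion), site 20 (G↔A, transition).
Of the 6 differences, 3 transitions and 3 transversions, so the answer is 3.

3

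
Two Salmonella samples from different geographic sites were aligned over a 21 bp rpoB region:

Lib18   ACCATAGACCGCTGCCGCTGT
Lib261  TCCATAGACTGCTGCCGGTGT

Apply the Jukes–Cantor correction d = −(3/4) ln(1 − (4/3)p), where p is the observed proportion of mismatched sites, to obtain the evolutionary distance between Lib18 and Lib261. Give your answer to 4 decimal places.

0.1585

Mismatches occur at site 1 (A→T), site 10 (C→T), site 18 (C→G).
p = 3/21 = 0.142857.
d = −0.75 · ln(1 − (4/3)·0.142857) = −0.75 · ln(0.809524) = −0.75 · (-0.211309) = 0.1585.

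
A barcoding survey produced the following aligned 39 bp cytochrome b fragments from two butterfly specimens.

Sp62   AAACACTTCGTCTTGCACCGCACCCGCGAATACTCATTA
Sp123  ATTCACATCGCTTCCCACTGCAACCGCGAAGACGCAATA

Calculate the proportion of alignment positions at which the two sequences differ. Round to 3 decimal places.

0.308

Mismatches occur at site 2 (A→T), site 3 (A→T), site 7 (T→A), site 11 (T→C), site 12 (C→T), site 14 (T→C), site 15 (G→C), site 19 (C→T), site 23 (C→A), site 31 (T→G), site 34 (T→G), site 37 (T→A).
There are 12 differences over 39 sites, so p = 12/39 = 0.308.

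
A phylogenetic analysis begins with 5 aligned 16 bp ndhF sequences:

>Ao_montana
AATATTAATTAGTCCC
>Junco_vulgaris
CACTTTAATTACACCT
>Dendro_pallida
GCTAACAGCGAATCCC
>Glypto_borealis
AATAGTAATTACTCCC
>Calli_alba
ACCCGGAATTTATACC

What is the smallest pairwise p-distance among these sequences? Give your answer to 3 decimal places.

0.125

Pairwise Hamming distances:
  Ao_montana vs Junco_vulgaris: 6
  Ao_montana vs Dendro_pallida: 8
  Ao_montana vs Glypto_borealis: 2
  Ao_montana vs Calli_alba: 8
  Junco_vulgaris vs Dendro_pallida: 12
  Junco_vulgaris vs Glypto_borealis: 6
  Junco_vulgaris vs Calli_alba: 10
  Dendro_pallida vs Glypto_borealis: 8
  Dendro_pallida vs Calli_alba: 10
  Glypto_borealis vs Calli_alba: 7
The smallest is 2 mismatches, between Ao_montana and Glypto_borealis; p = 2/16 = 0.125.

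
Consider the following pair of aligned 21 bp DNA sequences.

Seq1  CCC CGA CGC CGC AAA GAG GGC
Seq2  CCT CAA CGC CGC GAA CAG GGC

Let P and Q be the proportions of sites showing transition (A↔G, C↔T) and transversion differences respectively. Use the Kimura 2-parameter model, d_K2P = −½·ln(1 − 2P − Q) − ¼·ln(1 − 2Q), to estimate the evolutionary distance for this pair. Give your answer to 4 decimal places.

The sequences differ at positions 3 (C/T, transition), 5 (G/A, transition), 13 (A/G, transition), 16 (G/C, transversion).
Of the 4 differences, 3 transitions and 1 transversion over 21 sites: P = 3/21 = 0.142857, Q = 1/21 = 0.047619.
d = −0.5·ln(0.666667) − 0.25·ln(0.904762) = −0.5·(-0.405465) − 0.25·(-0.100083) = 0.2278.

0.2278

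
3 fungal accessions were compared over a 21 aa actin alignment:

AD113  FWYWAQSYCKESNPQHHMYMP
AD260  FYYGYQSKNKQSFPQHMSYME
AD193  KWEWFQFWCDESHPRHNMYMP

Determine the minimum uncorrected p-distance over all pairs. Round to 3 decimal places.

0.429

Pairwise Hamming distances:
  AD113 vs AD260: 10
  AD113 vs AD193: 9
  AD260 vs AD193: 15
The smallest is 9 mismatches, between AD113 and AD193; p = 9/21 = 0.429.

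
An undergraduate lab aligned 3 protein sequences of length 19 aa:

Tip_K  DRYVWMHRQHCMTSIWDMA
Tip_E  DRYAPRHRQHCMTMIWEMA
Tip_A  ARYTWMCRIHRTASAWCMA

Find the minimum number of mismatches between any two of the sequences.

5

Pairwise Hamming distances:
  Tip_K vs Tip_E: 5
  Tip_K vs Tip_A: 9
  Tip_E vs Tip_A: 12
The smallest is 5, between Tip_K and Tip_E.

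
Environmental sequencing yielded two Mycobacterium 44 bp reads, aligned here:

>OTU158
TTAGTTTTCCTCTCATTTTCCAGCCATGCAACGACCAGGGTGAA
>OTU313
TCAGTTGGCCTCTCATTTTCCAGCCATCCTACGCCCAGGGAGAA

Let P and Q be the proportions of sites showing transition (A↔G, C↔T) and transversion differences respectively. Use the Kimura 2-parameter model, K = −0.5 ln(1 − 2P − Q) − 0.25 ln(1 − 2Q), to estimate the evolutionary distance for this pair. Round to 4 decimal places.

0.1799

The sequences differ at positions 2 (T/C, transition), 7 (T/G, transversion), 8 (T/G, transversion), 28 (G/C, transversion), 30 (A/T, transversion), 34 (A/C, transversion), 41 (T/A, transversion).
Of the 7 differences, 1 transition and 6 transversions over 44 sites: P = 1/44 = 0.022727, Q = 6/44 = 0.136364.
d = −0.5·ln(0.818182) − 0.25·ln(0.727272) = −0.5·(-0.200670) − 0.25·(-0.318455) = 0.1799.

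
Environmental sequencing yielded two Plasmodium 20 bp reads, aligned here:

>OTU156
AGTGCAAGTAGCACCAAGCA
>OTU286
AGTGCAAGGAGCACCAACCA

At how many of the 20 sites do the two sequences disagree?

The sequences differ at positions 9 (T/G), 18 (G/C).
That gives 2 mismatches out of 20 aligned sites, so the Hamming distance is 2.

2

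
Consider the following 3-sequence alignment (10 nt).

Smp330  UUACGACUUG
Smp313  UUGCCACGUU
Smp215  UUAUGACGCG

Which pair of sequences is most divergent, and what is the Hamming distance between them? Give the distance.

Pairwise Hamming distances:
  Smp330 vs Smp313: 4
  Smp330 vs Smp215: 3
  Smp313 vs Smp215: 5
The largest is 5, between Smp313 and Smp215.

5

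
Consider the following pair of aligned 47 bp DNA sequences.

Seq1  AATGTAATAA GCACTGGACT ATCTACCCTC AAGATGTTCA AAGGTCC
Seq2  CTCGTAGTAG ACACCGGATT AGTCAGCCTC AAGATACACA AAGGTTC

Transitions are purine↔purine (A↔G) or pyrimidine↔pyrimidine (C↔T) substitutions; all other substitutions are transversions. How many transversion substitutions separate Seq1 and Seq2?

Differing sites — 1:A/C (Tv); 2:A/T (Tv); 3:T/C (Ti); 7:A/G (Ti); 10:A/G (Ti); 11:G/A (Ti); 15:T/C (Ti); 19:C/T (Ti); 22:T/G (Tv); 23:C/T (Ti); 24:T/C (Ti); 26:C/G (Tv); 36:G/A (Ti); 37:T/C (Ti); 38:T/A (Tv); 46:C/T (Ti).
Of the 16 differences, 11 transitions and 5 transversions, so the answer is 5.

5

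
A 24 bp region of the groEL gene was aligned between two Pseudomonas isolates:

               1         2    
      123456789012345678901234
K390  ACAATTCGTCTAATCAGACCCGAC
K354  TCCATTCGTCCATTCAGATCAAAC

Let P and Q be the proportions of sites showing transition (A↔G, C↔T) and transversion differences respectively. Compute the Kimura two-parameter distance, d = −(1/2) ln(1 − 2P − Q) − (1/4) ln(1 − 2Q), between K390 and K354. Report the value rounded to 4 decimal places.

Mismatches occur at site 1 (A→T, transversion), site 3 (A→C, transversion), site 11 (T→C, transition), site 13 (A→T, transversion), site 19 (C→T, transition), site 21 (C→A, transversion), site 22 (G→A, transition).
Of the 7 differences, 3 transitions and 4 transversions over 24 sites: P = 3/24 = 0.125000, Q = 4/24 = 0.166667.
d = −0.5·ln(0.583333) − 0.25·ln(0.666666) = −0.5·(-0.538997) − 0.25·(-0.405466) = 0.3709.

0.3709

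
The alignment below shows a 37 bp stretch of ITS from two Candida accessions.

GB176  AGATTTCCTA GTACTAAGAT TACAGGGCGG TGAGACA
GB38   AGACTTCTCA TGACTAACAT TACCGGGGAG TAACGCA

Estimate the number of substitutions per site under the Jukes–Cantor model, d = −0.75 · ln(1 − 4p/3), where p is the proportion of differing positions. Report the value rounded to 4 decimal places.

0.4248

Mismatches occur at site 4 (T→C), site 8 (C→T), site 9 (T→C), site 11 (G→T), site 12 (T→G), site 18 (G→C), site 24 (A→C), site 28 (C→G), site 29 (G→A), site 32 (G→A), site 34 (G→C), site 35 (A→G).
p = 12/37 = 0.324324.
d = −0.75 · ln(1 − (4/3)·0.324324) = −0.75 · ln(0.567568) = −0.75 · (-0.566395) = 0.4248.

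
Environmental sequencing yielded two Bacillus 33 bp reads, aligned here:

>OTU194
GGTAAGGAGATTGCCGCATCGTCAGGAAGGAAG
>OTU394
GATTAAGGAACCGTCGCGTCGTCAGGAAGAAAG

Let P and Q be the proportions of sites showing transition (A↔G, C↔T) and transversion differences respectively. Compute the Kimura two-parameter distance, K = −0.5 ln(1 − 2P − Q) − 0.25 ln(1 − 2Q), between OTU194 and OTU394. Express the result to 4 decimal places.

Mismatches occur at site 2 (G/A, transition), site 4 (A/T, transversion), site 6 (G/A, transition), site 8 (A/G, transition), site 9 (G/A, transition), site 11 (T/C, transition), site 12 (T/C, transition), site 14 (C/T, transition), site 18 (A/G, transition), site 30 (G/A, transition).
Of the 10 differences, 9 transitions and 1 transversion over 33 sites: P = 9/33 = 0.272727, Q = 1/33 = 0.030303.
d = −0.5·ln(0.424243) − 0.25·ln(0.939394) = −0.5·(-0.857449) − 0.25·(-0.062520) = 0.4444.

0.4444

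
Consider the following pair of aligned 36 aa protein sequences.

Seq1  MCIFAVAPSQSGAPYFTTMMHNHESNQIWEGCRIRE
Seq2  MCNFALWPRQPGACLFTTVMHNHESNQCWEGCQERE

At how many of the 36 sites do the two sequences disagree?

11

Differing sites — 3:I/N; 6:V/L; 7:A/W; 9:S/R; 11:S/P; 14:P/C; 15:Y/L; 19:M/V; 28:I/C; 33:R/Q; 34:I/E.
That gives 11 mismatches out of 36 aligned sites, so the Hamming distance is 11.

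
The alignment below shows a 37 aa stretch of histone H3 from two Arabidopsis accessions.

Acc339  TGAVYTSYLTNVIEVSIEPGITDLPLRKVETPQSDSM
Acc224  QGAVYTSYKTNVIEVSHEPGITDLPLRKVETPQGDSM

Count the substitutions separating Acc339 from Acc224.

4

The sequences differ at positions 1 (T/Q), 9 (L/K), 17 (I/H), 34 (S/G).
That gives 4 mismatches out of 37 aligned sites, so the Hamming distance is 4.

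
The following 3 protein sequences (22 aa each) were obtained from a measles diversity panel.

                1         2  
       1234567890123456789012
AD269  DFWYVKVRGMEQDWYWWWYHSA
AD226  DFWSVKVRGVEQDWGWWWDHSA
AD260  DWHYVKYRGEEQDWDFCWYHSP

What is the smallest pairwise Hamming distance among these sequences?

Pairwise Hamming distances:
  AD269 vs AD226: 4
  AD269 vs AD260: 8
  AD226 vs AD260: 10
The smallest is 4, between AD269 and AD226.

4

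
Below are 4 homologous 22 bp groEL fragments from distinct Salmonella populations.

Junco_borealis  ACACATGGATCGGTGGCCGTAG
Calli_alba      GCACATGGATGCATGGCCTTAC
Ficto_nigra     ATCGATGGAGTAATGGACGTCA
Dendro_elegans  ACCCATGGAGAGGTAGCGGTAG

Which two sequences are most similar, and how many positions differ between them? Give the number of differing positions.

5

Pairwise Hamming distances:
  Junco_borealis vs Calli_alba: 6
  Junco_borealis vs Ficto_nigra: 10
  Junco_borealis vs Dendro_elegans: 5
  Calli_alba vs Ficto_nigra: 11
  Calli_alba vs Dendro_elegans: 10
  Ficto_nigra vs Dendro_elegans: 10
The smallest is 5, between Junco_borealis and Dendro_elegans.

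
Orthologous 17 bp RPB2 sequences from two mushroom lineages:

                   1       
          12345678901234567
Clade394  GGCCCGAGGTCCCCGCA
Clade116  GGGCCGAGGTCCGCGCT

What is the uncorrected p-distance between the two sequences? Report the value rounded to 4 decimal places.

0.1765

Differing sites — 3:C/G; 13:C/G; 17:A/T.
There are 3 differences over 17 sites, so p = 3/17 = 0.1765.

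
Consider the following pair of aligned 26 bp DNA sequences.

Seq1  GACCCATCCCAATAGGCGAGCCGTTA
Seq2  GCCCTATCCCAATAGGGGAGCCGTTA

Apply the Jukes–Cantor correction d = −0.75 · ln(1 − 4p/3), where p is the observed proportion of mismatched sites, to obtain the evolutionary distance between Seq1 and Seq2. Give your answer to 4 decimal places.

Mismatches occur at site 2 (A→C), site 5 (C→T), site 17 (C→G).
p = 3/26 = 0.115385.
d = −0.75 · ln(1 − (4/3)·0.115385) = −0.75 · ln(0.846153) = −0.75 · (-0.167055) = 0.1253.

0.1253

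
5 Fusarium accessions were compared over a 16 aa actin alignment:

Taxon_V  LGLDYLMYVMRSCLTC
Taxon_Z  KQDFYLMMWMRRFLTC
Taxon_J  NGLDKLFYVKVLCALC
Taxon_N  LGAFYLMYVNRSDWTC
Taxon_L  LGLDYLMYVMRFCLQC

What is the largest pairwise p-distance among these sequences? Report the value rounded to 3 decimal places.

Pairwise Hamming distances:
  Taxon_V vs Taxon_Z: 8
  Taxon_V vs Taxon_J: 8
  Taxon_V vs Taxon_N: 5
  Taxon_V vs Taxon_L: 2
  Taxon_Z vs Taxon_J: 14
  Taxon_Z vs Taxon_N: 9
  Taxon_Z vs Taxon_L: 9
  Taxon_J vs Taxon_N: 11
  Taxon_J vs Taxon_L: 8
  Taxon_N vs Taxon_L: 7
The largest is 14 mismatches, between Taxon_Z and Taxon_J; p = 14/16 = 0.875.

0.875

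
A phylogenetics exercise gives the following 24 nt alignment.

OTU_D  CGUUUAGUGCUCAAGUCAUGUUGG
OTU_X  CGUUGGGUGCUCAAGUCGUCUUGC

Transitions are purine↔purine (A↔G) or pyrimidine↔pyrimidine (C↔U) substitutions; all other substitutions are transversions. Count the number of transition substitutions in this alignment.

2

Mismatches occur at site 5 (U/G, transversion), site 6 (A/G, transition), site 18 (A/G, transition), site 20 (G/C, transversion), site 24 (G/C, transversion).
Of the 5 differences, 2 transitions and 3 transversions, so the answer is 2.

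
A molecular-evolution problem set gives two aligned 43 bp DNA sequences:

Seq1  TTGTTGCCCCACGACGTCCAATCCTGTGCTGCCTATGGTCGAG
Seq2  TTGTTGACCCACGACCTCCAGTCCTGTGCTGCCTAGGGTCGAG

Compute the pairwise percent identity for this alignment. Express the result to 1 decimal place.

90.7%

The sequences differ at positions 7 (C/A), 16 (G/C), 21 (A/G), 36 (T/G).
39 of the 43 sites match, so the percent identity is 39/43 × 100 = 90.7%.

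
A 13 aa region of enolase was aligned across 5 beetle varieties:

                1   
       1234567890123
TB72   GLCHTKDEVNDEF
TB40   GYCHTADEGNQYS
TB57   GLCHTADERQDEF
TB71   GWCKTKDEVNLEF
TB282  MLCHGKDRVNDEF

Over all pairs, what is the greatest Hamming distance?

Pairwise Hamming distances:
  TB72 vs TB40: 6
  TB72 vs TB57: 3
  TB72 vs TB71: 3
  TB72 vs TB282: 3
  TB40 vs TB57: 6
  TB40 vs TB71: 7
  TB40 vs TB282: 9
  TB57 vs TB71: 6
  TB57 vs TB282: 6
  TB71 vs TB282: 6
The largest is 9, between TB40 and TB282.

9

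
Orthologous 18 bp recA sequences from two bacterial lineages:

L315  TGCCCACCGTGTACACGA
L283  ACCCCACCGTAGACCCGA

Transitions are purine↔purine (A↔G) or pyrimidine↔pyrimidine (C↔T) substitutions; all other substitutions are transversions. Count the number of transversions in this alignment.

4

The sequences differ at positions 1 (T/A, transversion), 2 (G/C, transversion), 11 (G/A, transition), 12 (T/G, transversion), 15 (A/C, transversion).
Of the 5 differences, 1 transition and 4 transversions, so the answer is 4.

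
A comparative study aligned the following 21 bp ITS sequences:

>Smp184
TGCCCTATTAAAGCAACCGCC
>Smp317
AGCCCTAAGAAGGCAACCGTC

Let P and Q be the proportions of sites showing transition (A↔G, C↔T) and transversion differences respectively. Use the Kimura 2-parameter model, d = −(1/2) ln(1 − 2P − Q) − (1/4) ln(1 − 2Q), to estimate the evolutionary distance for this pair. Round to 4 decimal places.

0.2869

Differing sites — 1:T/A (Tv); 8:T/A (Tv); 9:T/G (Tv); 12:A/G (Ti); 20:C/T (Ti).
Of the 5 differences, 2 transitions and 3 transversions over 21 sites: P = 2/21 = 0.095238, Q = 3/21 = 0.142857.
d = −0.5·ln(0.666667) − 0.25·ln(0.714286) = −0.5·(-0.405465) − 0.25·(-0.336472) = 0.2869.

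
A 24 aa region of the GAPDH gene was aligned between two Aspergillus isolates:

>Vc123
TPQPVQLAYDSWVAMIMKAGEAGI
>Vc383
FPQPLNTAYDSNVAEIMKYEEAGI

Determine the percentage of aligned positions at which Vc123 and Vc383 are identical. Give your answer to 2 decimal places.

The sequences differ at positions 1 (T/F), 5 (V/L), 6 (Q/N), 7 (L/T), 12 (W/N), 15 (M/E), 19 (A/Y), 20 (G/E).
16 of the 24 sites match, so the percent identity is 16/24 × 100 = 66.67%.

66.67%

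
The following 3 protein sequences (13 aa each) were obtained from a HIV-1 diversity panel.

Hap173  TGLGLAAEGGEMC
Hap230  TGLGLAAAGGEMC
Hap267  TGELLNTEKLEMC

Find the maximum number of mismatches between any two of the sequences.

7

Pairwise Hamming distances:
  Hap173 vs Hap230: 1
  Hap173 vs Hap267: 6
  Hap230 vs Hap267: 7
The largest is 7, between Hap230 and Hap267.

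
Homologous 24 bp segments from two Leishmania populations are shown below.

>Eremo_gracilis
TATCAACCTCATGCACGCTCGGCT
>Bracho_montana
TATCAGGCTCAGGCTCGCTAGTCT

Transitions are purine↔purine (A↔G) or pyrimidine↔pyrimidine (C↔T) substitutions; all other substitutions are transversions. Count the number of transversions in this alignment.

Differing sites — 6:A/G (Ti); 7:C/G (Tv); 12:T/G (Tv); 15:A/T (Tv); 20:C/A (Tv); 22:G/T (Tv).
Of the 6 differences, 1 transition and 5 transversions, so the answer is 5.

5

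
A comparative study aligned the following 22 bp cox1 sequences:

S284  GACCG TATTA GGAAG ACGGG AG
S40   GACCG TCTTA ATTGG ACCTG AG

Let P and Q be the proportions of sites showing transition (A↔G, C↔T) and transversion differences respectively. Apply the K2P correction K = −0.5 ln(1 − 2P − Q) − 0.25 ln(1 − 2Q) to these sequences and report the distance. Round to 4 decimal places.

Differing sites — 7:A/C (Tv); 11:G/A (Ti); 12:G/T (Tv); 13:A/T (Tv); 14:A/G (Ti); 18:G/C (Tv); 19:G/T (Tv).
Of the 7 differences, 2 transitions and 5 transversions over 22 sites: P = 2/22 = 0.090909, Q = 5/22 = 0.227273.
d = −0.5·ln(0.590909) − 0.25·ln(0.545454) = −0.5·(-0.526093) − 0.25·(-0.606137) = 0.4146.

0.4146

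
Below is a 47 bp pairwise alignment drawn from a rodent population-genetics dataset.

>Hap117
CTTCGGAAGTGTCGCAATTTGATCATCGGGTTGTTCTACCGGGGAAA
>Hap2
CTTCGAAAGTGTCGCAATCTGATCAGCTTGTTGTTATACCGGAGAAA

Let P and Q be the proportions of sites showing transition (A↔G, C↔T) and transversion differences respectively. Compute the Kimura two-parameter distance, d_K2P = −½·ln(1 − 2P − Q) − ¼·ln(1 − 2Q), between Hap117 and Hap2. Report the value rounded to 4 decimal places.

Differing sites — 6:G/A (Ti); 19:T/C (Ti); 26:T/G (Tv); 28:G/T (Tv); 29:G/T (Tv); 36:C/A (Tv); 43:G/A (Ti).
Of the 7 differences, 3 transitions and 4 transversions over 47 sites: P = 3/47 = 0.063830, Q = 4/47 = 0.085106.
d = −0.5·ln(0.787234) − 0.25·ln(0.829788) = −0.5·(-0.239230) − 0.25·(-0.186585) = 0.1663.

0.1663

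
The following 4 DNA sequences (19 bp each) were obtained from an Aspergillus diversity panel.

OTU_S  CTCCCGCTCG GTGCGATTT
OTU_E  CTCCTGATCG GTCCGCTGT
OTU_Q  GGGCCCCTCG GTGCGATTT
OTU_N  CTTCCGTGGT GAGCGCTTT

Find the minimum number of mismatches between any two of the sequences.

4

Pairwise Hamming distances:
  OTU_S vs OTU_E: 5
  OTU_S vs OTU_Q: 4
  OTU_S vs OTU_N: 7
  OTU_E vs OTU_Q: 9
  OTU_E vs OTU_N: 9
  OTU_Q vs OTU_N: 10
The smallest is 4, between OTU_S and OTU_Q.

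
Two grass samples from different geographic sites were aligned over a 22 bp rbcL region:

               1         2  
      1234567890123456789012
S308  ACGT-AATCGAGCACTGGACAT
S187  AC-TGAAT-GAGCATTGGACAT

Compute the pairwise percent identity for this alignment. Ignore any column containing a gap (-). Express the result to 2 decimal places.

94.74%

Excluding the 3 gap columns leaves 19 comparable sites.
Differing sites — 15:C/T.
18 of the 19 comparable sites match, so the percent identity is 18/19 × 100 = 94.74%.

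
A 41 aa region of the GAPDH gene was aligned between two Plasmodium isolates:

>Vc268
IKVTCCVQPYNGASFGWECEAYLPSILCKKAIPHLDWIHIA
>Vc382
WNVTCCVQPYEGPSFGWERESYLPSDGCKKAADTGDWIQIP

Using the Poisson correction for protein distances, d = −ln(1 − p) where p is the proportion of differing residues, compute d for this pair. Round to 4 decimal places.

0.4177

The sequences differ at positions 1 (I/W), 2 (K/N), 11 (N/E), 13 (A/P), 19 (C/R), 21 (A/S), 26 (I/D), 27 (L/G), 32 (I/A), 33 (P/D), 34 (H/T), 35 (L/G), 39 (H/Q), 41 (A/P).
p = 14/41 = 0.341463.
d = −ln(1 − 0.341463) = −ln(0.658537) = 0.4177.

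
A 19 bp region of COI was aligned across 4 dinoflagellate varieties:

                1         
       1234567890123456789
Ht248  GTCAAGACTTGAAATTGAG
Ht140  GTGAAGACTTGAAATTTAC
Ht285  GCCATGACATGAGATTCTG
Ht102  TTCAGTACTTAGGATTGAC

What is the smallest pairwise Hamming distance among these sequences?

Pairwise Hamming distances:
  Ht248 vs Ht140: 3
  Ht248 vs Ht285: 6
  Ht248 vs Ht102: 7
  Ht140 vs Ht285: 8
  Ht140 vs Ht102: 8
  Ht285 vs Ht102: 10
The smallest is 3, between Ht248 and Ht140.

3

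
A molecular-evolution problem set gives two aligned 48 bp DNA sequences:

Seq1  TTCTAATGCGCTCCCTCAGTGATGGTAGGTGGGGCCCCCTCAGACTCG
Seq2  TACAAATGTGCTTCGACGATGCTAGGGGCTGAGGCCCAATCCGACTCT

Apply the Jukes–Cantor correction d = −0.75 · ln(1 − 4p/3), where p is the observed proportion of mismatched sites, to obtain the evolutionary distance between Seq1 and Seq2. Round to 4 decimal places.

0.5199

Mismatches occur at site 2 (T↔A), site 4 (T↔A), site 9 (C↔T), site 13 (C↔T), site 15 (C↔G), site 16 (T↔A), site 18 (A↔G), site 19 (G↔A), site 22 (A↔C), site 24 (G↔A), site 26 (T↔G), site 27 (A↔G), site 29 (G↔C), site 32 (G↔A), site 38 (C↔A), site 39 (C↔A), site 42 (A↔C), site 48 (G↔T).
p = 18/48 = 0.375000.
d = −0.75 · ln(1 − (4/3)·0.375000) = −0.75 · ln(0.500000) = −0.75 · (-0.693147) = 0.5199.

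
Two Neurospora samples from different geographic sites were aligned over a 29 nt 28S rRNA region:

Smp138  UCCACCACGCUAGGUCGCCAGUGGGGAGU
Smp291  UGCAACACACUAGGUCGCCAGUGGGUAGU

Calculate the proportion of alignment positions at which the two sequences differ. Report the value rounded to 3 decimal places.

The sequences differ at positions 2 (C/G), 5 (C/A), 9 (G/A), 26 (G/U).
There are 4 differences over 29 sites, so p = 4/29 = 0.138.

0.138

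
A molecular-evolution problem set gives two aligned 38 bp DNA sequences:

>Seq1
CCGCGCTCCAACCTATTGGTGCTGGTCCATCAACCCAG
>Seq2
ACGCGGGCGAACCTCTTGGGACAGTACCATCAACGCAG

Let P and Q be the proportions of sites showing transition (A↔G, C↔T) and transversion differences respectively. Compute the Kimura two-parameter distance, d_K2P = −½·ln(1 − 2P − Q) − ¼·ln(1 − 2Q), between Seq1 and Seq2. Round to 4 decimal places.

0.3765

Mismatches occur at site 1 (C/A, transversion), site 6 (C/G, transversion), site 7 (T/G, transversion), site 9 (C/G, transversion), site 15 (A/C, transversion), site 20 (T/G, transversion), site 21 (G/A, transition), site 23 (T/A, transversion), site 25 (G/T, transversion), site 26 (T/A, transversion), site 35 (C/G, transversion).
Of the 11 differences, 1 transition and 10 transversions over 38 sites: P = 1/38 = 0.026316, Q = 10/38 = 0.263158.
d = −0.5·ln(0.684210) − 0.25·ln(0.473684) = −0.5·(-0.379490) − 0.25·(-0.747215) = 0.3765.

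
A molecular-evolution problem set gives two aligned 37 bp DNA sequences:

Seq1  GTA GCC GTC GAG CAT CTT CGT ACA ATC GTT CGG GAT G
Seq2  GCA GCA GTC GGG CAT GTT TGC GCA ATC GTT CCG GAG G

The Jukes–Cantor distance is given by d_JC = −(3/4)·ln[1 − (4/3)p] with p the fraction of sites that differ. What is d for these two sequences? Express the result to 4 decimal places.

0.2940

Mismatches occur at site 2 (T↔C), site 6 (C↔A), site 11 (A↔G), site 16 (C↔G), site 19 (C↔T), site 21 (T↔C), site 22 (A↔G), site 32 (G↔C), site 36 (T↔G).
p = 9/37 = 0.243243.
d = −0.75 · ln(1 − (4/3)·0.243243) = −0.75 · ln(0.675676) = −0.75 · (-0.392042) = 0.2940.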